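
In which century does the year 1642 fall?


Century = (year - 1) // 100 + 1
= (1642 - 1) // 100 + 1
= 1641 // 100 + 1
= 16 + 1

17th century


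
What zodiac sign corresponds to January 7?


Date: January 7
Conventional tropical zodiac dates: Capricorn from December 22 onward; Aquarius starts January 20
January 7 falls within the Capricorn range

Capricorn


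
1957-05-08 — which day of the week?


Date: May 8, 1957
Anchor: Jan 1, 1957. With p = 1957 - 1 = 1956: (p + p//4 - p//100 + p//400) mod 7 = (1956 + 489 - 19 + 4) mod 7 = 2430 mod 7 = 1 -> Tuesday (Mon=0 ... Sun=6)
Days before May (Jan-Apr): 120; offset = 120 + 8 - 1 = 127
Weekday index = (1 + 127) mod 7 = 2

Day of the week: Wednesday


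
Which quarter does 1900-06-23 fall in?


Month: June (month 6)
Q1: Jan-Mar, Q2: Apr-Jun, Q3: Jul-Sep, Q4: Oct-Dec

Q2


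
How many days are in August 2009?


August 2009

31 days


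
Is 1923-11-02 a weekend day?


Anchor: Jan 1, 1923. With p = 1923 - 1 = 1922: (p + p//4 - p//100 + p//400) mod 7 = (1922 + 480 - 19 + 4) mod 7 = 2387 mod 7 = 0 -> Monday (Mon=0 ... Sun=6)
Day of year: 306; offset = 305
Weekday index = (0 + 305) mod 7 = 4 -> Friday
Weekend days: Saturday, Sunday

No


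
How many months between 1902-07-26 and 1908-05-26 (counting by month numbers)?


From July 1902 to May 1908
6 years * 12 = 72 months, minus 2 months = 70

70 months


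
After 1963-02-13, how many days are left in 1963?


Day of year: 44 of 365
Remaining = 365 - 44

321 days


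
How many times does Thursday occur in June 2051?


June 2051 has 30 days
Anchor: Jan 1, 2051. With p = 2051 - 1 = 2050: (p + p//4 - p//100 + p//400) mod 7 = (2050 + 512 - 20 + 5) mod 7 = 2547 mod 7 = 6 -> Sunday (Mon=0 ... Sun=6)
Days before June (Jan-May): 151; June 1 index = (6 + 151) mod 7 = 3 -> Thursday
First Thursday is June 1
Thursdays: 1, 8, 15, 22, 29

5 Thursdays


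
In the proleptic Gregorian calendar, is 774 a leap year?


Gregorian leap year rule: divisible by 4, but not by 100, unless also by 400.
774 is not divisible by 4 -> not a leap year

No


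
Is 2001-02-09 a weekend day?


Anchor: Jan 1, 2001. With p = 2001 - 1 = 2000: (p + p//4 - p//100 + p//400) mod 7 = (2000 + 500 - 20 + 5) mod 7 = 2485 mod 7 = 0 -> Monday (Mon=0 ... Sun=6)
Day of year: 40; offset = 39
Weekday index = (0 + 39) mod 7 = 4 -> Friday
Weekend days: Saturday, Sunday

No


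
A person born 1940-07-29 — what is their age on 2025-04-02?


Birth: 1940-07-29
Reference: 2025-04-02
Year difference: 2025 - 1940 = 85
Birthday not yet reached in 2025, subtract 1

84 years old


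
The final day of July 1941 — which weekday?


July 1941 has 31 days
Anchor: Jan 1, 1941. With p = 1941 - 1 = 1940: (p + p//4 - p//100 + p//400) mod 7 = (1940 + 485 - 19 + 4) mod 7 = 2410 mod 7 = 2 -> Wednesday (Mon=0 ... Sun=6)
Days before July (Jan-Jun): 181; July 1 index = (2 + 181) mod 7 = 1 -> Tuesday
Last day offset: 31 - 1 = 30 days
Weekday index = (1 + 30) mod 7 = 3

Thursday, July 31


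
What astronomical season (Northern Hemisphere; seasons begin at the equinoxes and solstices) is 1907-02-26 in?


Date: February 26
Astronomical Winter (approx.; exact equinox/solstice day varies by year): December 21 to March 19
February 26 falls within the Winter window

Winter


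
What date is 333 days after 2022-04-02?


Start: 2022-04-02, add 333 days
April 2022 has 30 days: 30 - 2 = 28 days to April 30 -> 305 left
May 2022 has 31 days -> 274 left
June 2022 has 30 days -> 244 left
July 2022 has 31 days -> 213 left
August 2022 has 31 days -> 182 left
September 2022 has 30 days -> 152 left
October 2022 has 31 days -> 121 left
November 2022 has 30 days -> 91 left
December 2022 has 31 days -> 60 left
January 2023 has 31 days -> 29 left
February 2023 has 28 days -> 1 left
March 2023: 1 <= 31 -> lands on March 1

Result: 2023-03-01


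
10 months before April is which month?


April is month 4
4 - 10 = -6; wrap: -6 + 12 = 6

June


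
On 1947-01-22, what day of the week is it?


Date: January 22, 1947
Anchor: Jan 1, 1947. With p = 1947 - 1 = 1946: (p + p//4 - p//100 + p//400) mod 7 = (1946 + 486 - 19 + 4) mod 7 = 2417 mod 7 = 2 -> Wednesday (Mon=0 ... Sun=6)
Days into year = 22 - 1 = 21
Weekday index = (2 + 21) mod 7 = 2

Day of the week: Wednesday


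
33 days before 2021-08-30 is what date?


Start: 2021-08-30, subtract 33 days
Back 30 days from August 30 reaches July 31, 2021 -> 3 left
July 2021: 31 - 3 = 28 -> lands on July 28

Result: 2021-07-28


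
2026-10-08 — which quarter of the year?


Month: October (month 10)
Q1: Jan-Mar, Q2: Apr-Jun, Q3: Jul-Sep, Q4: Oct-Dec

Q4


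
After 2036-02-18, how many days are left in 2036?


Day of year: 49 of 366
Remaining = 366 - 49

317 days


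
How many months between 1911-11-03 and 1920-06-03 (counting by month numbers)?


From November 1911 to June 1920
9 years * 12 = 108 months, minus 5 months = 103

103 months


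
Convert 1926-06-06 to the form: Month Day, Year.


ISO 1926-06-06 parses as year=1926, month=06, day=06
Month 6 -> June

June 6, 1926


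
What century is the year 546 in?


Century = (year - 1) // 100 + 1
= (546 - 1) // 100 + 1
= 545 // 100 + 1
= 5 + 1

6th century


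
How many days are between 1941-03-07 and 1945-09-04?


From 1941-03-07 to 1945-09-04
1941-03-07: days before March = 31 + 28 = 59 (1941 is not a leap year); day of year = 59 + 7 = 66
1945-09-04: days before September = 31 + 28 + 31 + 30 + 31 + 30 + 31 + 31 = 243 (1945 is not a leap year); day of year = 243 + 4 = 247
Rest of 1941: 365 - 66 = 299
Full years 1942 (365), 1943 (365), 1944 (366): 1096
Total = 299 + 1096 + 247 = 1642

1642 days


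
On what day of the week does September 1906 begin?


Target: September 1, 1906
Anchor: Jan 1, 1906. With p = 1906 - 1 = 1905: (p + p//4 - p//100 + p//400) mod 7 = (1905 + 476 - 19 + 4) mod 7 = 2366 mod 7 = 0 -> Monday (Mon=0 ... Sun=6)
Days before September (Jan-Aug): 243 days
Weekday index = (0 + 243) mod 7 = 5

Saturday


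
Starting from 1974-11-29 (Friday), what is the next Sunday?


Current: Friday
Target: Sunday
Days ahead: 2

Next Sunday: 1974-12-01


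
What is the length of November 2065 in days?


November 2065

30 days


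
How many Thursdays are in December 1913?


December 1913 has 31 days
Anchor: Jan 1, 1913. With p = 1913 - 1 = 1912: (p + p//4 - p//100 + p//400) mod 7 = (1912 + 478 - 19 + 4) mod 7 = 2375 mod 7 = 2 -> Wednesday (Mon=0 ... Sun=6)
Days before December (Jan-Nov): 334; December 1 index = (2 + 334) mod 7 = 0 -> Monday
First Thursday is December 4
Thursdays: 4, 11, 18, 25

4 Thursdays


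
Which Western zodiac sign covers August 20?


Date: August 20
Conventional tropical zodiac dates: Leo from July 23 onward; Virgo starts August 23
August 20 falls within the Leo range

Leo


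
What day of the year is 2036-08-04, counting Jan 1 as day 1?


Date: August 4, 2036
Days in months 1 through 7: 213
Plus 4 days in August

Day of year: 217


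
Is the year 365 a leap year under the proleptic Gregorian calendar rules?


Gregorian leap year rule: divisible by 4, but not by 100, unless also by 400.
365 is not divisible by 4 -> not a leap year

No


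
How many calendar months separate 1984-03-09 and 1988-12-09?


From March 1984 to December 1988
4 years * 12 = 48 months, plus 9 months = 57

57 months


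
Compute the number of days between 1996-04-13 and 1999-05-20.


From 1996-04-13 to 1999-05-20
1996-04-13: days before April = 31 + 29 + 31 = 91 (1996 is a leap year); day of year = 91 + 13 = 104
1999-05-20: days before May = 31 + 28 + 31 + 30 = 120 (1999 is not a leap year); day of year = 120 + 20 = 140
Rest of 1996: 366 - 104 = 262
Full years 1997 (365), 1998 (365): 730
Total = 262 + 730 + 140 = 1132

1132 days


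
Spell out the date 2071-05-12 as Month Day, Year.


ISO 2071-05-12 parses as year=2071, month=05, day=12
Month 5 -> May

May 12, 2071


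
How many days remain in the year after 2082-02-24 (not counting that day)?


Day of year: 55 of 365
Remaining = 365 - 55

310 days


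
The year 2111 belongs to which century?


Century = (year - 1) // 100 + 1
= (2111 - 1) // 100 + 1
= 2110 // 100 + 1
= 21 + 1

22nd century


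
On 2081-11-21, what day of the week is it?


Date: November 21, 2081
Anchor: Jan 1, 2081. With p = 2081 - 1 = 2080: (p + p//4 - p//100 + p//400) mod 7 = (2080 + 520 - 20 + 5) mod 7 = 2585 mod 7 = 2 -> Wednesday (Mon=0 ... Sun=6)
Days before November (Jan-Oct): 304; offset = 304 + 21 - 1 = 324
Weekday index = (2 + 324) mod 7 = 4

Day of the week: Friday


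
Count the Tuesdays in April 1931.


April 1931 has 30 days
Anchor: Jan 1, 1931. With p = 1931 - 1 = 1930: (p + p//4 - p//100 + p//400) mod 7 = (1930 + 482 - 19 + 4) mod 7 = 2397 mod 7 = 3 -> Thursday (Mon=0 ... Sun=6)
Days before April (Jan-Mar): 90; April 1 index = (3 + 90) mod 7 = 2 -> Wednesday
First Tuesday is April 7
Tuesdays: 7, 14, 21, 28

4 Tuesdays


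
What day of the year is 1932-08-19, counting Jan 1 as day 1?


Date: August 19, 1932
Days in months 1 through 7: 213
Plus 19 days in August

Day of year: 232


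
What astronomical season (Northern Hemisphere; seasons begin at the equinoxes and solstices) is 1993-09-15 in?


Date: September 15
Astronomical Summer (approx.; exact equinox/solstice day varies by year): June 21 to September 21
September 15 falls within the Summer window

Summer


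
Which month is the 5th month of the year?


Month 5 of 12

May


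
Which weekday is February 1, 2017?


Target: February 1, 2017
Anchor: Jan 1, 2017. With p = 2017 - 1 = 2016: (p + p//4 - p//100 + p//400) mod 7 = (2016 + 504 - 20 + 5) mod 7 = 2505 mod 7 = 6 -> Sunday (Mon=0 ... Sun=6)
Days before February (Jan): 31 days
Weekday index = (6 + 31) mod 7 = 2

Wednesday


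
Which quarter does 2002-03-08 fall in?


Month: March (month 3)
Q1: Jan-Mar, Q2: Apr-Jun, Q3: Jul-Sep, Q4: Oct-Dec

Q1


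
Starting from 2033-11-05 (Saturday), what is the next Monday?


Current: Saturday
Target: Monday
Days ahead: 2

Next Monday: 2033-11-07


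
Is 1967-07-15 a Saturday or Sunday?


Anchor: Jan 1, 1967. With p = 1967 - 1 = 1966: (p + p//4 - p//100 + p//400) mod 7 = (1966 + 491 - 19 + 4) mod 7 = 2442 mod 7 = 6 -> Sunday (Mon=0 ... Sun=6)
Day of year: 196; offset = 195
Weekday index = (6 + 195) mod 7 = 5 -> Saturday
Weekend days: Saturday, Sunday

Yes


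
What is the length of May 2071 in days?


May 2071

31 days


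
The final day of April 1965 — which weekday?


April 1965 has 30 days
Anchor: Jan 1, 1965. With p = 1965 - 1 = 1964: (p + p//4 - p//100 + p//400) mod 7 = (1964 + 491 - 19 + 4) mod 7 = 2440 mod 7 = 4 -> Friday (Mon=0 ... Sun=6)
Days before April (Jan-Mar): 90; April 1 index = (4 + 90) mod 7 = 3 -> Thursday
Last day offset: 30 - 1 = 29 days
Weekday index = (3 + 29) mod 7 = 4

Friday, April 30


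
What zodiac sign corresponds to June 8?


Date: June 8
Conventional tropical zodiac dates: Gemini from May 21 onward; Cancer starts June 21
June 8 falls within the Gemini range

Gemini


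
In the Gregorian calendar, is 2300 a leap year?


Gregorian leap year rule: divisible by 4, but not by 100, unless also by 400.
2300 is divisible by 100 but not 400 -> not a leap year

No


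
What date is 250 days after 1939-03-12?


Start: 1939-03-12, add 250 days
March 1939 has 31 days: 31 - 12 = 19 days to March 31 -> 231 left
April 1939 has 30 days -> 201 left
May 1939 has 31 days -> 170 left
June 1939 has 30 days -> 140 left
July 1939 has 31 days -> 109 left
August 1939 has 31 days -> 78 left
September 1939 has 30 days -> 48 left
October 1939 has 31 days -> 17 left
November 1939: 17 <= 30 -> lands on November 17

Result: 1939-11-17


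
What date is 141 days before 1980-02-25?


Start: 1980-02-25, subtract 141 days
Back 25 days from February 25 reaches January 31, 1980 -> 116 left
January 1980 has 31 days -> back to December 31, 1979 -> 85 left
December 1979 has 31 days -> back to November 30, 1979 -> 54 left
November 1979 has 30 days -> back to October 31, 1979 -> 24 left
October 1979: 31 - 24 = 7 -> lands on October 7

Result: 1979-10-07


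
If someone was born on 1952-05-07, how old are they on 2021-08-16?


Birth: 1952-05-07
Reference: 2021-08-16
Year difference: 2021 - 1952 = 69

69 years old


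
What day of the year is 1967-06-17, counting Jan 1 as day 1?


Date: June 17, 1967
Days in months 1 through 5: 151
Plus 17 days in June

Day of year: 168


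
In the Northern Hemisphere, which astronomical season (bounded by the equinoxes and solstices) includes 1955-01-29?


Date: January 29
Astronomical Winter (approx.; exact equinox/solstice day varies by year): December 21 to March 19
January 29 falls within the Winter window

Winter


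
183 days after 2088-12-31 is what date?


Start: 2088-12-31, add 183 days
December 31 is the last day of December 2088 -> 183 left
January 2089 has 31 days -> 152 left
February 2089 has 28 days -> 124 left
March 2089 has 31 days -> 93 left
April 2089 has 30 days -> 63 left
May 2089 has 31 days -> 32 left
June 2089 has 30 days -> 2 left
July 2089: 2 <= 31 -> lands on July 2

Result: 2089-07-02


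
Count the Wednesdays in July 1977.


July 1977 has 31 days
Anchor: Jan 1, 1977. With p = 1977 - 1 = 1976: (p + p//4 - p//100 + p//400) mod 7 = (1976 + 494 - 19 + 4) mod 7 = 2455 mod 7 = 5 -> Saturday (Mon=0 ... Sun=6)
Days before July (Jan-Jun): 181; July 1 index = (5 + 181) mod 7 = 4 -> Friday
First Wednesday is July 6
Wednesdays: 6, 13, 20, 27

4 Wednesdays


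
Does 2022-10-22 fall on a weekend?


Anchor: Jan 1, 2022. With p = 2022 - 1 = 2021: (p + p//4 - p//100 + p//400) mod 7 = (2021 + 505 - 20 + 5) mod 7 = 2511 mod 7 = 5 -> Saturday (Mon=0 ... Sun=6)
Day of year: 295; offset = 294
Weekday index = (5 + 294) mod 7 = 5 -> Saturday
Weekend days: Saturday, Sunday

Yes


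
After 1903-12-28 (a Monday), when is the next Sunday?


Current: Monday
Target: Sunday
Days ahead: 6

Next Sunday: 1904-01-03


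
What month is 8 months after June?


June is month 6
6 + 8 = 14; wrap: 14 - 12 = 2

February


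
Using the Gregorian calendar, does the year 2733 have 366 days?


Gregorian leap year rule: divisible by 4, but not by 100, unless also by 400.
2733 is not divisible by 4 -> not a leap year

No


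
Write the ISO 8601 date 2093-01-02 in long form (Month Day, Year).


ISO 2093-01-02 parses as year=2093, month=01, day=02
Month 1 -> January

January 2, 2093


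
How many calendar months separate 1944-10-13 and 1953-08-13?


From October 1944 to August 1953
9 years * 12 = 108 months, minus 2 months = 106

106 months


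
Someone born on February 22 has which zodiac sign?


Date: February 22
Conventional tropical zodiac dates: Pisces from February 19 onward; Aries starts March 21
February 22 falls within the Pisces range

Pisces


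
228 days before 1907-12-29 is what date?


Start: 1907-12-29, subtract 228 days
Back 29 days from December 29 reaches November 30, 1907 -> 199 left
November 1907 has 30 days -> back to October 31, 1907 -> 169 left
October 1907 has 31 days -> back to September 30, 1907 -> 138 left
September 1907 has 30 days -> back to August 31, 1907 -> 108 left
August 1907 has 31 days -> back to July 31, 1907 -> 77 left
July 1907 has 31 days -> back to June 30, 1907 -> 46 left
June 1907 has 30 days -> back to May 31, 1907 -> 16 left
May 1907: 31 - 16 = 15 -> lands on May 15

Result: 1907-05-15


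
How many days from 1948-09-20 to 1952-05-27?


From 1948-09-20 to 1952-05-27
1948-09-20: days before September = 31 + 29 + 31 + 30 + 31 + 30 + 31 + 31 = 244 (1948 is a leap year); day of year = 244 + 20 = 264
1952-05-27: days before May = 31 + 29 + 31 + 30 = 121 (1952 is a leap year); day of year = 121 + 27 = 148
Rest of 1948: 366 - 264 = 102
Full years 1949 (365), 1950 (365), 1951 (365): 1095
Total = 102 + 1095 + 148 = 1345

1345 days


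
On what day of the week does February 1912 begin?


Target: February 1, 1912
Anchor: Jan 1, 1912. With p = 1912 - 1 = 1911: (p + p//4 - p//100 + p//400) mod 7 = (1911 + 477 - 19 + 4) mod 7 = 2373 mod 7 = 0 -> Monday (Mon=0 ... Sun=6)
Days before February (Jan): 31 days
Weekday index = (0 + 31) mod 7 = 3

Thursday


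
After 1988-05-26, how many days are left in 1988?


Day of year: 147 of 366
Remaining = 366 - 147

219 days


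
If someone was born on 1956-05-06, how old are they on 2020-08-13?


Birth: 1956-05-06
Reference: 2020-08-13
Year difference: 2020 - 1956 = 64

64 years old


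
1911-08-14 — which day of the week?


Date: August 14, 1911
Anchor: Jan 1, 1911. With p = 1911 - 1 = 1910: (p + p//4 - p//100 + p//400) mod 7 = (1910 + 477 - 19 + 4) mod 7 = 2372 mod 7 = 6 -> Sunday (Mon=0 ... Sun=6)
Days before August (Jan-Jul): 212; offset = 212 + 14 - 1 = 225
Weekday index = (6 + 225) mod 7 = 0

Day of the week: Monday


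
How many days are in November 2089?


November 2089

30 days


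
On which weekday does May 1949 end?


May 1949 has 31 days
Anchor: Jan 1, 1949. With p = 1949 - 1 = 1948: (p + p//4 - p//100 + p//400) mod 7 = (1948 + 487 - 19 + 4) mod 7 = 2420 mod 7 = 5 -> Saturday (Mon=0 ... Sun=6)
Days before May (Jan-Apr): 120; May 1 index = (5 + 120) mod 7 = 6 -> Sunday
Last day offset: 31 - 1 = 30 days
Weekday index = (6 + 30) mod 7 = 1

Tuesday, May 31


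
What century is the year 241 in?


Century = (year - 1) // 100 + 1
= (241 - 1) // 100 + 1
= 240 // 100 + 1
= 2 + 1

3rd century


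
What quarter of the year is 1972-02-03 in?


Month: February (month 2)
Q1: Jan-Mar, Q2: Apr-Jun, Q3: Jul-Sep, Q4: Oct-Dec

Q1


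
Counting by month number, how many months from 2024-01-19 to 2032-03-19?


From January 2024 to March 2032
8 years * 12 = 96 months, plus 2 months = 98

98 months


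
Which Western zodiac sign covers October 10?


Date: October 10
Conventional tropical zodiac dates: Libra from September 23 onward; Scorpio starts October 23
October 10 falls within the Libra range

Libra


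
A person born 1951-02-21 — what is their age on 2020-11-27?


Birth: 1951-02-21
Reference: 2020-11-27
Year difference: 2020 - 1951 = 69

69 years old


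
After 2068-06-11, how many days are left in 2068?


Day of year: 163 of 366
Remaining = 366 - 163

203 days


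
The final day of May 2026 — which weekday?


May 2026 has 31 days
Anchor: Jan 1, 2026. With p = 2026 - 1 = 2025: (p + p//4 - p//100 + p//400) mod 7 = (2025 + 506 - 20 + 5) mod 7 = 2516 mod 7 = 3 -> Thursday (Mon=0 ... Sun=6)
Days before May (Jan-Apr): 120; May 1 index = (3 + 120) mod 7 = 4 -> Friday
Last day offset: 31 - 1 = 30 days
Weekday index = (4 + 30) mod 7 = 6

Sunday, May 31


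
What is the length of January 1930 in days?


January 1930

31 days


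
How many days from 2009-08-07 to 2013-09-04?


From 2009-08-07 to 2013-09-04
2009-08-07: days before August = 31 + 28 + 31 + 30 + 31 + 30 + 31 = 212 (2009 is not a leap year); day of year = 212 + 7 = 219
2013-09-04: days before September = 31 + 28 + 31 + 30 + 31 + 30 + 31 + 31 = 243 (2013 is not a leap year); day of year = 243 + 4 = 247
Rest of 2009: 365 - 219 = 146
Full years 2010 (365), 2011 (365), 2012 (366): 1096
Total = 146 + 1096 + 247 = 1489

1489 days


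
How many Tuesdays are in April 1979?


April 1979 has 30 days
Anchor: Jan 1, 1979. With p = 1979 - 1 = 1978: (p + p//4 - p//100 + p//400) mod 7 = (1978 + 494 - 19 + 4) mod 7 = 2457 mod 7 = 0 -> Monday (Mon=0 ... Sun=6)
Days before April (Jan-Mar): 90; April 1 index = (0 + 90) mod 7 = 6 -> Sunday
First Tuesday is April 3
Tuesdays: 3, 10, 17, 24

4 Tuesdays


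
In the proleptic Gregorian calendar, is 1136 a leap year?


Gregorian leap year rule: divisible by 4, but not by 100, unless also by 400.
1136 is divisible by 4 but not 100 -> leap year

Yes


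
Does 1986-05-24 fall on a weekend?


Anchor: Jan 1, 1986. With p = 1986 - 1 = 1985: (p + p//4 - p//100 + p//400) mod 7 = (1985 + 496 - 19 + 4) mod 7 = 2466 mod 7 = 2 -> Wednesday (Mon=0 ... Sun=6)
Day of year: 144; offset = 143
Weekday index = (2 + 143) mod 7 = 5 -> Saturday
Weekend days: Saturday, Sunday

Yes


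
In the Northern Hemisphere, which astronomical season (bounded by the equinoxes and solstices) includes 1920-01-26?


Date: January 26
Astronomical Winter (approx.; exact equinox/solstice day varies by year): December 21 to March 19
January 26 falls within the Winter window

Winter


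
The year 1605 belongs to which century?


Century = (year - 1) // 100 + 1
= (1605 - 1) // 100 + 1
= 1604 // 100 + 1
= 16 + 1

17th century


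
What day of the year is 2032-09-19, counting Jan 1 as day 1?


Date: September 19, 2032
Days in months 1 through 8: 244
Plus 19 days in September

Day of year: 263


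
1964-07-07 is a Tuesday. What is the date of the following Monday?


Current: Tuesday
Target: Monday
Days ahead: 6

Next Monday: 1964-07-13


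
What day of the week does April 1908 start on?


Target: April 1, 1908
Anchor: Jan 1, 1908. With p = 1908 - 1 = 1907: (p + p//4 - p//100 + p//400) mod 7 = (1907 + 476 - 19 + 4) mod 7 = 2368 mod 7 = 2 -> Wednesday (Mon=0 ... Sun=6)
Days before April (Jan-Mar): 91 days
Weekday index = (2 + 91) mod 7 = 2

Wednesday


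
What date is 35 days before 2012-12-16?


Start: 2012-12-16, subtract 35 days
Back 16 days from December 16 reaches November 30, 2012 -> 19 left
November 2012: 30 - 19 = 11 -> lands on November 11

Result: 2012-11-11


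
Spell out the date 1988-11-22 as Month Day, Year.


ISO 1988-11-22 parses as year=1988, month=11, day=22
Month 11 -> November

November 22, 1988


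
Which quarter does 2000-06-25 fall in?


Month: June (month 6)
Q1: Jan-Mar, Q2: Apr-Jun, Q3: Jul-Sep, Q4: Oct-Dec

Q2


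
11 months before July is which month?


July is month 7
7 - 11 = -4; wrap: -4 + 12 = 8

August


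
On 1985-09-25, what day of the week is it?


Date: September 25, 1985
Anchor: Jan 1, 1985. With p = 1985 - 1 = 1984: (p + p//4 - p//100 + p//400) mod 7 = (1984 + 496 - 19 + 4) mod 7 = 2465 mod 7 = 1 -> Tuesday (Mon=0 ... Sun=6)
Days before September (Jan-Aug): 243; offset = 243 + 25 - 1 = 267
Weekday index = (1 + 267) mod 7 = 2

Day of the week: Wednesday


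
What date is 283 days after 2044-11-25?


Start: 2044-11-25, add 283 days
November 2044 has 30 days: 30 - 25 = 5 days to November 30 -> 278 left
December 2044 has 31 days -> 247 left
January 2045 has 31 days -> 216 left
February 2045 has 28 days -> 188 left
March 2045 has 31 days -> 157 left
April 2045 has 30 days -> 127 left
May 2045 has 31 days -> 96 left
June 2045 has 30 days -> 66 left
July 2045 has 31 days -> 35 left
August 2045 has 31 days -> 4 left
September 2045: 4 <= 30 -> lands on September 4

Result: 2045-09-04


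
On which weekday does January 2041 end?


January 2041 has 31 days
Anchor: Jan 1, 2041. With p = 2041 - 1 = 2040: (p + p//4 - p//100 + p//400) mod 7 = (2040 + 510 - 20 + 5) mod 7 = 2535 mod 7 = 1 -> Tuesday (Mon=0 ... Sun=6)
January 1 is the anchor itself -> Tuesday
Last day offset: 31 - 1 = 30 days
Weekday index = (1 + 30) mod 7 = 3

Thursday, January 31


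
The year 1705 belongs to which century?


Century = (year - 1) // 100 + 1
= (1705 - 1) // 100 + 1
= 1704 // 100 + 1
= 17 + 1

18th century


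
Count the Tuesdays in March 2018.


March 2018 has 31 days
Anchor: Jan 1, 2018. With p = 2018 - 1 = 2017: (p + p//4 - p//100 + p//400) mod 7 = (2017 + 504 - 20 + 5) mod 7 = 2506 mod 7 = 0 -> Monday (Mon=0 ... Sun=6)
Days before March (Jan-Feb): 59; March 1 index = (0 + 59) mod 7 = 3 -> Thursday
First Tuesday is March 6
Tuesdays: 6, 13, 20, 27

4 Tuesdays


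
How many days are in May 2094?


May 2094

31 days


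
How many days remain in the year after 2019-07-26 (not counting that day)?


Day of year: 207 of 365
Remaining = 365 - 207

158 days


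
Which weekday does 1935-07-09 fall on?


Date: July 9, 1935
Anchor: Jan 1, 1935. With p = 1935 - 1 = 1934: (p + p//4 - p//100 + p//400) mod 7 = (1934 + 483 - 19 + 4) mod 7 = 2402 mod 7 = 1 -> Tuesday (Mon=0 ... Sun=6)
Days before July (Jan-Jun): 181; offset = 181 + 9 - 1 = 189
Weekday index = (1 + 189) mod 7 = 1

Day of the week: Tuesday


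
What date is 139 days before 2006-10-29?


Start: 2006-10-29, subtract 139 days
Back 29 days from October 29 reaches September 30, 2006 -> 110 left
September 2006 has 30 days -> back to August 31, 2006 -> 80 left
August 2006 has 31 days -> back to July 31, 2006 -> 49 left
July 2006 has 31 days -> back to June 30, 2006 -> 18 left
June 2006: 30 - 18 = 12 -> lands on June 12

Result: 2006-06-12


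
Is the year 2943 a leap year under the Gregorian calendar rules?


Gregorian leap year rule: divisible by 4, but not by 100, unless also by 400.
2943 is not divisible by 4 -> not a leap year

No


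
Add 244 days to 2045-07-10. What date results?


Start: 2045-07-10, add 244 days
July 2045 has 31 days: 31 - 10 = 21 days to July 31 -> 223 left
August 2045 has 31 days -> 192 left
September 2045 has 30 days -> 162 left
October 2045 has 31 days -> 131 left
November 2045 has 30 days -> 101 left
December 2045 has 31 days -> 70 left
January 2046 has 31 days -> 39 left
February 2046 has 28 days -> 11 left
March 2046: 11 <= 31 -> lands on March 11

Result: 2046-03-11


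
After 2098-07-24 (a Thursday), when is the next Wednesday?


Current: Thursday
Target: Wednesday
Days ahead: 6

Next Wednesday: 2098-07-30


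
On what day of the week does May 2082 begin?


Target: May 1, 2082
Anchor: Jan 1, 2082. With p = 2082 - 1 = 2081: (p + p//4 - p//100 + p//400) mod 7 = (2081 + 520 - 20 + 5) mod 7 = 2586 mod 7 = 3 -> Thursday (Mon=0 ... Sun=6)
Days before May (Jan-Apr): 120 days
Weekday index = (3 + 120) mod 7 = 4

Friday


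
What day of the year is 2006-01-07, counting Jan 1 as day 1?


Date: January 7, 2006
No months before January
Plus 7 days in January

Day of year: 7


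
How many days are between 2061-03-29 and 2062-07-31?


From 2061-03-29 to 2062-07-31
2061-03-29: days before March = 31 + 28 = 59 (2061 is not a leap year); day of year = 59 + 29 = 88
2062-07-31: days before July = 31 + 28 + 31 + 30 + 31 + 30 = 181 (2062 is not a leap year); day of year = 181 + 31 = 212
Rest of 2061: 365 - 88 = 277
Total = 277 + 212 = 489

489 days


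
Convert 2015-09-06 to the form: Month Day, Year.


ISO 2015-09-06 parses as year=2015, month=09, day=06
Month 9 -> September

September 6, 2015


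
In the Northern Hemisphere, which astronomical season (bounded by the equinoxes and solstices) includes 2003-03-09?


Date: March 9
Astronomical Winter (approx.; exact equinox/solstice day varies by year): December 21 to March 19
March 9 falls within the Winter window

Winter


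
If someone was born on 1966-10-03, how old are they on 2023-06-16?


Birth: 1966-10-03
Reference: 2023-06-16
Year difference: 2023 - 1966 = 57
Birthday not yet reached in 2023, subtract 1

56 years old


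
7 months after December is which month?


December is month 12
12 + 7 = 19; wrap: 19 - 12 = 7

July


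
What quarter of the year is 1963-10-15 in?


Month: October (month 10)
Q1: Jan-Mar, Q2: Apr-Jun, Q3: Jul-Sep, Q4: Oct-Dec

Q4


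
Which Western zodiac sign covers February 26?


Date: February 26
Conventional tropical zodiac dates: Pisces from February 19 onward; Aries starts March 21
February 26 falls within the Pisces range

Pisces


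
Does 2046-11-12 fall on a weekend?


Anchor: Jan 1, 2046. With p = 2046 - 1 = 2045: (p + p//4 - p//100 + p//400) mod 7 = (2045 + 511 - 20 + 5) mod 7 = 2541 mod 7 = 0 -> Monday (Mon=0 ... Sun=6)
Day of year: 316; offset = 315
Weekday index = (0 + 315) mod 7 = 0 -> Monday
Weekend days: Saturday, Sunday

No


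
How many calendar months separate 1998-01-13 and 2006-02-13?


From January 1998 to February 2006
8 years * 12 = 96 months, plus 1 month = 97

97 months


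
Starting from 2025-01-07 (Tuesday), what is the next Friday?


Current: Tuesday
Target: Friday
Days ahead: 3

Next Friday: 2025-01-10


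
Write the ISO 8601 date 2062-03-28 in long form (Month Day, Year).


ISO 2062-03-28 parses as year=2062, month=03, day=28
Month 3 -> March

March 28, 2062


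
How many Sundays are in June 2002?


June 2002 has 30 days
Anchor: Jan 1, 2002. With p = 2002 - 1 = 2001: (p + p//4 - p//100 + p//400) mod 7 = (2001 + 500 - 20 + 5) mod 7 = 2486 mod 7 = 1 -> Tuesday (Mon=0 ... Sun=6)
Days before June (Jan-May): 151; June 1 index = (1 + 151) mod 7 = 5 -> Saturday
First Sunday is June 2
Sundays: 2, 9, 16, 23, 30

5 Sundays


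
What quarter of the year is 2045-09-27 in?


Month: September (month 9)
Q1: Jan-Mar, Q2: Apr-Jun, Q3: Jul-Sep, Q4: Oct-Dec

Q3


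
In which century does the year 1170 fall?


Century = (year - 1) // 100 + 1
= (1170 - 1) // 100 + 1
= 1169 // 100 + 1
= 11 + 1

12th century


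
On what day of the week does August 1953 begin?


Target: August 1, 1953
Anchor: Jan 1, 1953. With p = 1953 - 1 = 1952: (p + p//4 - p//100 + p//400) mod 7 = (1952 + 488 - 19 + 4) mod 7 = 2425 mod 7 = 3 -> Thursday (Mon=0 ... Sun=6)
Days before August (Jan-Jul): 212 days
Weekday index = (3 + 212) mod 7 = 5

Saturday


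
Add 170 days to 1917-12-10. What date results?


Start: 1917-12-10, add 170 days
December 1917 has 31 days: 31 - 10 = 21 days to December 31 -> 149 left
January 1918 has 31 days -> 118 left
February 1918 has 28 days -> 90 left
March 1918 has 31 days -> 59 left
April 1918 has 30 days -> 29 left
May 1918: 29 <= 31 -> lands on May 29

Result: 1918-05-29


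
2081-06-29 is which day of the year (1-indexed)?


Date: June 29, 2081
Days in months 1 through 5: 151
Plus 29 days in June

Day of year: 180


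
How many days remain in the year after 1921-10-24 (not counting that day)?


Day of year: 297 of 365
Remaining = 365 - 297

68 days


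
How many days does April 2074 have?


April 2074

30 days


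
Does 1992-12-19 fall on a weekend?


Anchor: Jan 1, 1992. With p = 1992 - 1 = 1991: (p + p//4 - p//100 + p//400) mod 7 = (1991 + 497 - 19 + 4) mod 7 = 2473 mod 7 = 2 -> Wednesday (Mon=0 ... Sun=6)
Day of year: 354; offset = 353
Weekday index = (2 + 353) mod 7 = 5 -> Saturday
Weekend days: Saturday, Sunday

Yes


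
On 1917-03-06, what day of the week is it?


Date: March 6, 1917
Anchor: Jan 1, 1917. With p = 1917 - 1 = 1916: (p + p//4 - p//100 + p//400) mod 7 = (1916 + 479 - 19 + 4) mod 7 = 2380 mod 7 = 0 -> Monday (Mon=0 ... Sun=6)
Days before March (Jan-Feb): 59; offset = 59 + 6 - 1 = 64
Weekday index = (0 + 64) mod 7 = 1

Day of the week: Tuesday


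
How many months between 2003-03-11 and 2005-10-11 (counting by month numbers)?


From March 2003 to October 2005
2 years * 12 = 24 months, plus 7 months = 31

31 months


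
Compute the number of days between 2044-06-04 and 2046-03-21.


From 2044-06-04 to 2046-03-21
2044-06-04: days before June = 31 + 29 + 31 + 30 + 31 = 152 (2044 is a leap year); day of year = 152 + 4 = 156
2046-03-21: days before March = 31 + 28 = 59 (2046 is not a leap year); day of year = 59 + 21 = 80
Rest of 2044: 366 - 156 = 210
Full years 2045 (365): 365
Total = 210 + 365 + 80 = 655

655 days


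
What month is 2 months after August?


August is month 8
8 + 2 = 10

October


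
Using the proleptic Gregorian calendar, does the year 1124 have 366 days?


Gregorian leap year rule: divisible by 4, but not by 100, unless also by 400.
1124 is divisible by 4 but not 100 -> leap year

Yes


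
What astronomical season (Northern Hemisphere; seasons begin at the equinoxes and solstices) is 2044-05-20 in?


Date: May 20
Astronomical Spring (approx.; exact equinox/solstice day varies by year): March 20 to June 20
May 20 falls within the Spring window

Spring


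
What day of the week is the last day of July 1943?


July 1943 has 31 days
Anchor: Jan 1, 1943. With p = 1943 - 1 = 1942: (p + p//4 - p//100 + p//400) mod 7 = (1942 + 485 - 19 + 4) mod 7 = 2412 mod 7 = 4 -> Friday (Mon=0 ... Sun=6)
Days before July (Jan-Jun): 181; July 1 index = (4 + 181) mod 7 = 3 -> Thursday
Last day offset: 31 - 1 = 30 days
Weekday index = (3 + 30) mod 7 = 5

Saturday, July 31


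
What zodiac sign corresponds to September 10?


Date: September 10
Conventional tropical zodiac dates: Virgo from August 23 onward; Libra starts September 23
September 10 falls within the Virgo range

Virgo


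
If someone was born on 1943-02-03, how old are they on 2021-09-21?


Birth: 1943-02-03
Reference: 2021-09-21
Year difference: 2021 - 1943 = 78

78 years old


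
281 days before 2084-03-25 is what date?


Start: 2084-03-25, subtract 281 days
Back 25 days from March 25 reaches February 29, 2084 -> 256 left
February 2084 has 29 days -> back to January 31, 2084 -> 227 left
January 2084 has 31 days -> back to December 31, 2083 -> 196 left
December 2083 has 31 days -> back to November 30, 2083 -> 165 left
November 2083 has 30 days -> back to October 31, 2083 -> 135 left
October 2083 has 31 days -> back to September 30, 2083 -> 104 left
September 2083 has 30 days -> back to August 31, 2083 -> 74 left
August 2083 has 31 days -> back to July 31, 2083 -> 43 left
July 2083 has 31 days -> back to June 30, 2083 -> 12 left
June 2083: 30 - 12 = 18 -> lands on June 18

Result: 2083-06-18


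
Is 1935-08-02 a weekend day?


Anchor: Jan 1, 1935. With p = 1935 - 1 = 1934: (p + p//4 - p//100 + p//400) mod 7 = (1934 + 483 - 19 + 4) mod 7 = 2402 mod 7 = 1 -> Tuesday (Mon=0 ... Sun=6)
Day of year: 214; offset = 213
Weekday index = (1 + 213) mod 7 = 4 -> Friday
Weekend days: Saturday, Sunday

No


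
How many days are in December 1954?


December 1954

31 days


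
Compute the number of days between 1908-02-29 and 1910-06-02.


From 1908-02-29 to 1910-06-02
1908-02-29: days before February = 31; day of year = 31 + 29 = 60
1910-06-02: days before June = 31 + 28 + 31 + 30 + 31 = 151 (1910 is not a leap year); day of year = 151 + 2 = 153
Rest of 1908: 366 - 60 = 306
Full years 1909 (365): 365
Total = 306 + 365 + 153 = 824

824 days


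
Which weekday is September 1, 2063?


Target: September 1, 2063
Anchor: Jan 1, 2063. With p = 2063 - 1 = 2062: (p + p//4 - p//100 + p//400) mod 7 = (2062 + 515 - 20 + 5) mod 7 = 2562 mod 7 = 0 -> Monday (Mon=0 ... Sun=6)
Days before September (Jan-Aug): 243 days
Weekday index = (0 + 243) mod 7 = 5

Saturday


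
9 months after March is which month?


March is month 3
3 + 9 = 12

December


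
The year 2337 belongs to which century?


Century = (year - 1) // 100 + 1
= (2337 - 1) // 100 + 1
= 2336 // 100 + 1
= 23 + 1

24th century


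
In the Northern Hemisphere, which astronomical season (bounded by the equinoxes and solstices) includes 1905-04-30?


Date: April 30
Astronomical Spring (approx.; exact equinox/solstice day varies by year): March 20 to June 20
April 30 falls within the Spring window

Spring


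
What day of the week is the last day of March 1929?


March 1929 has 31 days
Anchor: Jan 1, 1929. With p = 1929 - 1 = 1928: (p + p//4 - p//100 + p//400) mod 7 = (1928 + 482 - 19 + 4) mod 7 = 2395 mod 7 = 1 -> Tuesday (Mon=0 ... Sun=6)
Days before March (Jan-Feb): 59; March 1 index = (1 + 59) mod 7 = 4 -> Friday
Last day offset: 31 - 1 = 30 days
Weekday index = (4 + 30) mod 7 = 6

Sunday, March 31


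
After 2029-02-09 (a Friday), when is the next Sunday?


Current: Friday
Target: Sunday
Days ahead: 2

Next Sunday: 2029-02-11


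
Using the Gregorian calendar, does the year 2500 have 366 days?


Gregorian leap year rule: divisible by 4, but not by 100, unless also by 400.
2500 is divisible by 100 but not 400 -> not a leap year

No


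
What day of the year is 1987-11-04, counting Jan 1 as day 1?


Date: November 4, 1987
Days in months 1 through 10: 304
Plus 4 days in November

Day of year: 308


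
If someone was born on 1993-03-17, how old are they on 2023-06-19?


Birth: 1993-03-17
Reference: 2023-06-19
Year difference: 2023 - 1993 = 30

30 years old


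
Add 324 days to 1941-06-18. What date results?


Start: 1941-06-18, add 324 days
June 1941 has 30 days: 30 - 18 = 12 days to June 30 -> 312 left
July 1941 has 31 days -> 281 left
August 1941 has 31 days -> 250 left
September 1941 has 30 days -> 220 left
October 1941 has 31 days -> 189 left
November 1941 has 30 days -> 159 left
December 1941 has 31 days -> 128 left
January 1942 has 31 days -> 97 left
February 1942 has 28 days -> 69 left
March 1942 has 31 days -> 38 left
April 1942 has 30 days -> 8 left
May 1942: 8 <= 31 -> lands on May 8

Result: 1942-05-08


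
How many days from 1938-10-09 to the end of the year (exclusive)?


Day of year: 282 of 365
Remaining = 365 - 282

83 days


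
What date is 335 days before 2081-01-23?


Start: 2081-01-23, subtract 335 days
Back 23 days from January 23 reaches December 31, 2080 -> 312 left
December 2080 has 31 days -> back to November 30, 2080 -> 281 left
November 2080 has 30 days -> back to October 31, 2080 -> 251 left
October 2080 has 31 days -> back to September 30, 2080 -> 220 left
September 2080 has 30 days -> back to August 31, 2080 -> 190 left
August 2080 has 31 days -> back to July 31, 2080 -> 159 left
July 2080 has 31 days -> back to June 30, 2080 -> 128 left
June 2080 has 30 days -> back to May 31, 2080 -> 98 left
May 2080 has 31 days -> back to April 30, 2080 -> 67 left
April 2080 has 30 days -> back to March 31, 2080 -> 37 left
March 2080 has 31 days -> back to February 29, 2080 -> 6 left
February 2080: 29 - 6 = 23 -> lands on February 23

Result: 2080-02-23


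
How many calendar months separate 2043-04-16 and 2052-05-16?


From April 2043 to May 2052
9 years * 12 = 108 months, plus 1 month = 109

109 months


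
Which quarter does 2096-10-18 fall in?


Month: October (month 10)
Q1: Jan-Mar, Q2: Apr-Jun, Q3: Jul-Sep, Q4: Oct-Dec

Q4


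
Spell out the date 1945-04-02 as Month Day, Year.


ISO 1945-04-02 parses as year=1945, month=04, day=02
Month 4 -> April

April 2, 1945


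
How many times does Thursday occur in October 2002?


October 2002 has 31 days
Anchor: Jan 1, 2002. With p = 2002 - 1 = 2001: (p + p//4 - p//100 + p//400) mod 7 = (2001 + 500 - 20 + 5) mod 7 = 2486 mod 7 = 1 -> Tuesday (Mon=0 ... Sun=6)
Days before October (Jan-Sep): 273; October 1 index = (1 + 273) mod 7 = 1 -> Tuesday
First Thursday is October 3
Thursdays: 3, 10, 17, 24, 31

5 Thursdays


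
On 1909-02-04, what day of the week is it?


Date: February 4, 1909
Anchor: Jan 1, 1909. With p = 1909 - 1 = 1908: (p + p//4 - p//100 + p//400) mod 7 = (1908 + 477 - 19 + 4) mod 7 = 2370 mod 7 = 4 -> Friday (Mon=0 ... Sun=6)
Days before February (Jan): 31; offset = 31 + 4 - 1 = 34
Weekday index = (4 + 34) mod 7 = 3

Day of the week: Thursday


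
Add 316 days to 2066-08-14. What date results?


Start: 2066-08-14, add 316 days
August 2066 has 31 days: 31 - 14 = 17 days to August 31 -> 299 left
September 2066 has 30 days -> 269 left
October 2066 has 31 days -> 238 left
November 2066 has 30 days -> 208 left
December 2066 has 31 days -> 177 left
January 2067 has 31 days -> 146 left
February 2067 has 28 days -> 118 left
March 2067 has 31 days -> 87 left
April 2067 has 30 days -> 57 left
May 2067 has 31 days -> 26 left
June 2067: 26 <= 30 -> lands on June 26

Result: 2067-06-26


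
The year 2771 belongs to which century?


Century = (year - 1) // 100 + 1
= (2771 - 1) // 100 + 1
= 2770 // 100 + 1
= 27 + 1

28th century


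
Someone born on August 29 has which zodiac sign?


Date: August 29
Conventional tropical zodiac dates: Virgo from August 23 onward; Libra starts September 23
August 29 falls within the Virgo range

Virgo


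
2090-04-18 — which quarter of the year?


Month: April (month 4)
Q1: Jan-Mar, Q2: Apr-Jun, Q3: Jul-Sep, Q4: Oct-Dec

Q2
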